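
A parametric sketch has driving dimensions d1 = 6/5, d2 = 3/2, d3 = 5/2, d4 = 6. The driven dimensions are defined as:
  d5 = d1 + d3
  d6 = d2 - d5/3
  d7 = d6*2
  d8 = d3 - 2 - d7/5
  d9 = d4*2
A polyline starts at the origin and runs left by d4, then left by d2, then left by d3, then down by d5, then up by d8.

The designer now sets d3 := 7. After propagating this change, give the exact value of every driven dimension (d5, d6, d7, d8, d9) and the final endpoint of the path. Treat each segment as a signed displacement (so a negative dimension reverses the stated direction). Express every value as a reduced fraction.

d5 = 41/5
d6 = -37/30
d7 = -37/15
d8 = 412/75
d9 = 12
endpoint = (-29/2, -203/75)

Apply edit: d3 := 7
  d5 = d1 + d3 = 41/5
  d6 = d2 - d5/3 = -37/30
  d7 = d6*2 = -37/15
  d8 = d3 - 2 - d7/5 = 412/75
  d9 = d4*2 = 12
Walk from origin (0, 0):
  seg 1: left by d4 = 6 → (-6, 0)
  seg 2: left by d2 = 3/2 → (-15/2, 0)
  seg 3: left by d3 = 7 → (-29/2, 0)
  seg 4: down by d5 = 41/5 → (-29/2, -41/5)
  seg 5: up by d8 = 412/75 → (-29/2, -203/75)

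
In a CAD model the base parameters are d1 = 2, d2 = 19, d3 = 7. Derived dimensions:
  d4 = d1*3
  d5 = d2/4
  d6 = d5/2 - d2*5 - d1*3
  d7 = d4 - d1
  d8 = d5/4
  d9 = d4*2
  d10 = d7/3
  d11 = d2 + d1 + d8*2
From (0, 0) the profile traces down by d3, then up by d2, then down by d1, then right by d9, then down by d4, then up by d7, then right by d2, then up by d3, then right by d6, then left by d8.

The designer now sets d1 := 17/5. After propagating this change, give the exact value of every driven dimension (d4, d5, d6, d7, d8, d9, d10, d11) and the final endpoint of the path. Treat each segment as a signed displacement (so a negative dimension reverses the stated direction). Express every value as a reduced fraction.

Apply edit: d1 := 17/5
  d4 = d1*3 = 51/5
  d5 = d2/4 = 19/4
  d6 = d5/2 - d2*5 - d1*3 = -4113/40
  d7 = d4 - d1 = 34/5
  d8 = d5/4 = 19/16
  d9 = d4*2 = 102/5
  d10 = d7/3 = 34/15
  d11 = d2 + d1 + d8*2 = 991/40
Walk from origin (0, 0):
  seg 1: down by d3 = 7 → (0, -7)
  seg 2: up by d2 = 19 → (0, 12)
  seg 3: down by d1 = 17/5 → (0, 43/5)
  seg 4: right by d9 = 102/5 → (102/5, 43/5)
  seg 5: down by d4 = 51/5 → (102/5, -8/5)
  seg 6: up by d7 = 34/5 → (102/5, 26/5)
  seg 7: right by d2 = 19 → (197/5, 26/5)
  seg 8: up by d3 = 7 → (197/5, 61/5)
  seg 9: right by d6 = -4113/40 → (-2537/40, 61/5)
  seg 10: left by d8 = 19/16 → (-5169/80, 61/5)

d4 = 51/5
d5 = 19/4
d6 = -4113/40
d7 = 34/5
d8 = 19/16
d9 = 102/5
d10 = 34/15
d11 = 991/40
endpoint = (-5169/80, 61/5)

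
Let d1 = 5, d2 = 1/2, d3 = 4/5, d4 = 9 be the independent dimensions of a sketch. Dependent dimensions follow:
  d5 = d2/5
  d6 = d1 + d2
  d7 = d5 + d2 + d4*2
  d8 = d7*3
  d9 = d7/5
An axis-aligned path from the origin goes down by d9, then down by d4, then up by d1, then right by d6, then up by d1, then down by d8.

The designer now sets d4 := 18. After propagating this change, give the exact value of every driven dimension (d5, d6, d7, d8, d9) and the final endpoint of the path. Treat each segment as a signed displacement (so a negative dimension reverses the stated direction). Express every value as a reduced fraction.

Apply edit: d4 := 18
  d5 = d2/5 = 1/10
  d6 = d1 + d2 = 11/2
  d7 = d5 + d2 + d4*2 = 183/5
  d8 = d7*3 = 549/5
  d9 = d7/5 = 183/25
Walk from origin (0, 0):
  seg 1: down by d9 = 183/25 → (0, -183/25)
  seg 2: down by d4 = 18 → (0, -633/25)
  seg 3: up by d1 = 5 → (0, -508/25)
  seg 4: right by d6 = 11/2 → (11/2, -508/25)
  seg 5: up by d1 = 5 → (11/2, -383/25)
  seg 6: down by d8 = 549/5 → (11/2, -3128/25)

d5 = 1/10
d6 = 11/2
d7 = 183/5
d8 = 549/5
d9 = 183/25
endpoint = (11/2, -3128/25)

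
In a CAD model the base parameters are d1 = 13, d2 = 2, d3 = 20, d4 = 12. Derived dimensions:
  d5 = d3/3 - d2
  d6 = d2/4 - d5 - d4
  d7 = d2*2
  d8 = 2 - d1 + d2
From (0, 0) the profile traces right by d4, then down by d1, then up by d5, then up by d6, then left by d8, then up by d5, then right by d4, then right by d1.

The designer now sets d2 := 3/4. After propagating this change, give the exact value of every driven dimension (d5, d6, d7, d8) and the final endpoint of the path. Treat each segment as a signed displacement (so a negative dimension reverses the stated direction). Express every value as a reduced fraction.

d5 = 71/12
d6 = -851/48
d7 = 3/2
d8 = -41/4
endpoint = (189/4, -907/48)

Apply edit: d2 := 3/4
  d5 = d3/3 - d2 = 71/12
  d6 = d2/4 - d5 - d4 = -851/48
  d7 = d2*2 = 3/2
  d8 = 2 - d1 + d2 = -41/4
Walk from origin (0, 0):
  seg 1: right by d4 = 12 → (12, 0)
  seg 2: down by d1 = 13 → (12, -13)
  seg 3: up by d5 = 71/12 → (12, -85/12)
  seg 4: up by d6 = -851/48 → (12, -397/16)
  seg 5: left by d8 = -41/4 → (89/4, -397/16)
  seg 6: up by d5 = 71/12 → (89/4, -907/48)
  seg 7: right by d4 = 12 → (137/4, -907/48)
  seg 8: right by d1 = 13 → (189/4, -907/48)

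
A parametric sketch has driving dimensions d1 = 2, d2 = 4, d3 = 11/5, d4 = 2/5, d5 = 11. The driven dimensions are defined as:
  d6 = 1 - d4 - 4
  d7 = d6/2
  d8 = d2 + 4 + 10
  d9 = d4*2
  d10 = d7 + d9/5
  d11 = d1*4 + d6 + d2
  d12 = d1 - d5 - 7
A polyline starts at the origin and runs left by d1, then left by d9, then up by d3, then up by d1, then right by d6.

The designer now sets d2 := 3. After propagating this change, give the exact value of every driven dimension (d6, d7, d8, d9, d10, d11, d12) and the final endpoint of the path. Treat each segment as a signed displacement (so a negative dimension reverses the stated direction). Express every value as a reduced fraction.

d6 = -17/5
d7 = -17/10
d8 = 17
d9 = 4/5
d10 = -77/50
d11 = 38/5
d12 = -16
endpoint = (-31/5, 21/5)

Apply edit: d2 := 3
  d6 = 1 - d4 - 4 = -17/5
  d7 = d6/2 = -17/10
  d8 = d2 + 4 + 10 = 17
  d9 = d4*2 = 4/5
  d10 = d7 + d9/5 = -77/50
  d11 = d1*4 + d6 + d2 = 38/5
  d12 = d1 - d5 - 7 = -16
Walk from origin (0, 0):
  seg 1: left by d1 = 2 → (-2, 0)
  seg 2: left by d9 = 4/5 → (-14/5, 0)
  seg 3: up by d3 = 11/5 → (-14/5, 11/5)
  seg 4: up by d1 = 2 → (-14/5, 21/5)
  seg 5: right by d6 = -17/5 → (-31/5, 21/5)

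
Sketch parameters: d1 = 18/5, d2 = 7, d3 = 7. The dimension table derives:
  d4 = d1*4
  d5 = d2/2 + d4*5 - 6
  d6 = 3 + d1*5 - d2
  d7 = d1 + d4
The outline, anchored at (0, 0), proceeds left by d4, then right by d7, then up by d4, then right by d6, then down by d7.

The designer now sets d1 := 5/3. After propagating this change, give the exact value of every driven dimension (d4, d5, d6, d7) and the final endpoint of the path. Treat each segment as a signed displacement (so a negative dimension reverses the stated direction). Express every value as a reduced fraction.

Apply edit: d1 := 5/3
  d4 = d1*4 = 20/3
  d5 = d2/2 + d4*5 - 6 = 185/6
  d6 = 3 + d1*5 - d2 = 13/3
  d7 = d1 + d4 = 25/3
Walk from origin (0, 0):
  seg 1: left by d4 = 20/3 → (-20/3, 0)
  seg 2: right by d7 = 25/3 → (5/3, 0)
  seg 3: up by d4 = 20/3 → (5/3, 20/3)
  seg 4: right by d6 = 13/3 → (6, 20/3)
  seg 5: down by d7 = 25/3 → (6, -5/3)

d4 = 20/3
d5 = 185/6
d6 = 13/3
d7 = 25/3
endpoint = (6, -5/3)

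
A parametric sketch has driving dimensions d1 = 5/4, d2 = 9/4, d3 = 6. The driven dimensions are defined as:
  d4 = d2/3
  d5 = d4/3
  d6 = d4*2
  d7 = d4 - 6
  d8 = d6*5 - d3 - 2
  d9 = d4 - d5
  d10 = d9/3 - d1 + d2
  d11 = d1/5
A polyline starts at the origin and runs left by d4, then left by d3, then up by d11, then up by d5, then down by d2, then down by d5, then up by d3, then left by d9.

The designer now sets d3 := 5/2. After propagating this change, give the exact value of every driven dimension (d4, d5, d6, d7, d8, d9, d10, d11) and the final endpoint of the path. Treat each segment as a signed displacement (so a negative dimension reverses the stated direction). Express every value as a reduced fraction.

d4 = 3/4
d5 = 1/4
d6 = 3/2
d7 = -21/4
d8 = 3
d9 = 1/2
d10 = 7/6
d11 = 1/4
endpoint = (-15/4, 1/2)

Apply edit: d3 := 5/2
  d4 = d2/3 = 3/4
  d5 = d4/3 = 1/4
  d6 = d4*2 = 3/2
  d7 = d4 - 6 = -21/4
  d8 = d6*5 - d3 - 2 = 3
  d9 = d4 - d5 = 1/2
  d10 = d9/3 - d1 + d2 = 7/6
  d11 = d1/5 = 1/4
Walk from origin (0, 0):
  seg 1: left by d4 = 3/4 → (-3/4, 0)
  seg 2: left by d3 = 5/2 → (-13/4, 0)
  seg 3: up by d11 = 1/4 → (-13/4, 1/4)
  seg 4: up by d5 = 1/4 → (-13/4, 1/2)
  seg 5: down by d2 = 9/4 → (-13/4, -7/4)
  seg 6: down by d5 = 1/4 → (-13/4, -2)
  seg 7: up by d3 = 5/2 → (-13/4, 1/2)
  seg 8: left by d9 = 1/2 → (-15/4, 1/2)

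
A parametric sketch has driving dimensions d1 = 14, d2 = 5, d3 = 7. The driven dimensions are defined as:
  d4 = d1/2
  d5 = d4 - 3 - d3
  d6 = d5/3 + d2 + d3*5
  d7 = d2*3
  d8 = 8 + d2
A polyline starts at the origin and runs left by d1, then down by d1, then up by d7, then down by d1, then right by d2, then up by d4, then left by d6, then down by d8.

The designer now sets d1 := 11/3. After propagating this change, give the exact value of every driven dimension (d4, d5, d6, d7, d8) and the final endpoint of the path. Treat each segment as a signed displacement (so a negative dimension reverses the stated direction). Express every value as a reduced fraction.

Apply edit: d1 := 11/3
  d4 = d1/2 = 11/6
  d5 = d4 - 3 - d3 = -49/6
  d6 = d5/3 + d2 + d3*5 = 671/18
  d7 = d2*3 = 15
  d8 = 8 + d2 = 13
Walk from origin (0, 0):
  seg 1: left by d1 = 11/3 → (-11/3, 0)
  seg 2: down by d1 = 11/3 → (-11/3, -11/3)
  seg 3: up by d7 = 15 → (-11/3, 34/3)
  seg 4: down by d1 = 11/3 → (-11/3, 23/3)
  seg 5: right by d2 = 5 → (4/3, 23/3)
  seg 6: up by d4 = 11/6 → (4/3, 19/2)
  seg 7: left by d6 = 671/18 → (-647/18, 19/2)
  seg 8: down by d8 = 13 → (-647/18, -7/2)

d4 = 11/6
d5 = -49/6
d6 = 671/18
d7 = 15
d8 = 13
endpoint = (-647/18, -7/2)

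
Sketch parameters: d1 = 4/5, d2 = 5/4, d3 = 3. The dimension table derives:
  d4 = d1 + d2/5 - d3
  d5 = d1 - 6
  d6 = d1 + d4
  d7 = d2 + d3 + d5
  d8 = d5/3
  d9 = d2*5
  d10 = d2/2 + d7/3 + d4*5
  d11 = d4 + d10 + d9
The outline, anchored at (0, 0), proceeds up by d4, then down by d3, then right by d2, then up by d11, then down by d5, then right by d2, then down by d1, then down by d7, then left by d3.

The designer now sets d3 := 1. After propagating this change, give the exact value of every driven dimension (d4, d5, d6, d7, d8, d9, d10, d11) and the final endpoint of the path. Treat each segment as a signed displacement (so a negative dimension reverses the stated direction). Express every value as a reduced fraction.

d4 = 1/20
d5 = -26/5
d6 = 17/20
d7 = -59/20
d8 = -26/15
d9 = 25/4
d10 = -13/120
d11 = 743/120
endpoint = (3/2, 1511/120)

Apply edit: d3 := 1
  d4 = d1 + d2/5 - d3 = 1/20
  d5 = d1 - 6 = -26/5
  d6 = d1 + d4 = 17/20
  d7 = d2 + d3 + d5 = -59/20
  d8 = d5/3 = -26/15
  d9 = d2*5 = 25/4
  d10 = d2/2 + d7/3 + d4*5 = -13/120
  d11 = d4 + d10 + d9 = 743/120
Walk from origin (0, 0):
  seg 1: up by d4 = 1/20 → (0, 1/20)
  seg 2: down by d3 = 1 → (0, -19/20)
  seg 3: right by d2 = 5/4 → (5/4, -19/20)
  seg 4: up by d11 = 743/120 → (5/4, 629/120)
  seg 5: down by d5 = -26/5 → (5/4, 1253/120)
  seg 6: right by d2 = 5/4 → (5/2, 1253/120)
  seg 7: down by d1 = 4/5 → (5/2, 1157/120)
  seg 8: down by d7 = -59/20 → (5/2, 1511/120)
  seg 9: left by d3 = 1 → (3/2, 1511/120)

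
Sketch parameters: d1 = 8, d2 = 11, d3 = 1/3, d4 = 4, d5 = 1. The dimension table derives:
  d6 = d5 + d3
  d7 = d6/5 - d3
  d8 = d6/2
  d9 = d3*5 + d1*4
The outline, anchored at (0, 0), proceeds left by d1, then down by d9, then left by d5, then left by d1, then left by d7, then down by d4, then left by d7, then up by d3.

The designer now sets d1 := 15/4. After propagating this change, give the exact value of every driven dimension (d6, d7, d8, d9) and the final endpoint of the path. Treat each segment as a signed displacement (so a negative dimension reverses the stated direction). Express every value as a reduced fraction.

d6 = 4/3
d7 = -1/15
d8 = 2/3
d9 = 50/3
endpoint = (-251/30, -61/3)

Apply edit: d1 := 15/4
  d6 = d5 + d3 = 4/3
  d7 = d6/5 - d3 = -1/15
  d8 = d6/2 = 2/3
  d9 = d3*5 + d1*4 = 50/3
Walk from origin (0, 0):
  seg 1: left by d1 = 15/4 → (-15/4, 0)
  seg 2: down by d9 = 50/3 → (-15/4, -50/3)
  seg 3: left by d5 = 1 → (-19/4, -50/3)
  seg 4: left by d1 = 15/4 → (-17/2, -50/3)
  seg 5: left by d7 = -1/15 → (-253/30, -50/3)
  seg 6: down by d4 = 4 → (-253/30, -62/3)
  seg 7: left by d7 = -1/15 → (-251/30, -62/3)
  seg 8: up by d3 = 1/3 → (-251/30, -61/3)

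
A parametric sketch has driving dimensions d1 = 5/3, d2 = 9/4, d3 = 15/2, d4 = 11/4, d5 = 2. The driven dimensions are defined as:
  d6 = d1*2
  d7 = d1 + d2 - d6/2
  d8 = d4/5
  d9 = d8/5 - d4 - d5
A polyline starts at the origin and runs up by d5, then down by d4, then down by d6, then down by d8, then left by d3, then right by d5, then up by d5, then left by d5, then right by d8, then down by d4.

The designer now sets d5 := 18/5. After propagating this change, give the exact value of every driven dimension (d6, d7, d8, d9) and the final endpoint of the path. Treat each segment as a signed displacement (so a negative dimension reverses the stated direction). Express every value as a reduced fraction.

d6 = 10/3
d7 = 9/4
d8 = 11/20
d9 = -156/25
endpoint = (-139/20, -131/60)

Apply edit: d5 := 18/5
  d6 = d1*2 = 10/3
  d7 = d1 + d2 - d6/2 = 9/4
  d8 = d4/5 = 11/20
  d9 = d8/5 - d4 - d5 = -156/25
Walk from origin (0, 0):
  seg 1: up by d5 = 18/5 → (0, 18/5)
  seg 2: down by d4 = 11/4 → (0, 17/20)
  seg 3: down by d6 = 10/3 → (0, -149/60)
  seg 4: down by d8 = 11/20 → (0, -91/30)
  seg 5: left by d3 = 15/2 → (-15/2, -91/30)
  seg 6: right by d5 = 18/5 → (-39/10, -91/30)
  seg 7: up by d5 = 18/5 → (-39/10, 17/30)
  seg 8: left by d5 = 18/5 → (-15/2, 17/30)
  seg 9: right by d8 = 11/20 → (-139/20, 17/30)
  seg 10: down by d4 = 11/4 → (-139/20, -131/60)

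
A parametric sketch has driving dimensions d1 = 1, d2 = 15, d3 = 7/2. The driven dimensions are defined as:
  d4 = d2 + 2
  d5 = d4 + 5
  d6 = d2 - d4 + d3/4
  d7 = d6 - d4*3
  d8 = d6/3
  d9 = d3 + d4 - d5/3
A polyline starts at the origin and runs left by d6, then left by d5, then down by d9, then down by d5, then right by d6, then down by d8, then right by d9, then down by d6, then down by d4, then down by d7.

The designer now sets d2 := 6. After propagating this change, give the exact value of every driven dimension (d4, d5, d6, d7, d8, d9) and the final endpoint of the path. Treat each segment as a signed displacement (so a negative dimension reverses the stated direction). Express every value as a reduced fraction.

Apply edit: d2 := 6
  d4 = d2 + 2 = 8
  d5 = d4 + 5 = 13
  d6 = d2 - d4 + d3/4 = -9/8
  d7 = d6 - d4*3 = -201/8
  d8 = d6/3 = -3/8
  d9 = d3 + d4 - d5/3 = 43/6
Walk from origin (0, 0):
  seg 1: left by d6 = -9/8 → (9/8, 0)
  seg 2: left by d5 = 13 → (-95/8, 0)
  seg 3: down by d9 = 43/6 → (-95/8, -43/6)
  seg 4: down by d5 = 13 → (-95/8, -121/6)
  seg 5: right by d6 = -9/8 → (-13, -121/6)
  seg 6: down by d8 = -3/8 → (-13, -475/24)
  seg 7: right by d9 = 43/6 → (-35/6, -475/24)
  seg 8: down by d6 = -9/8 → (-35/6, -56/3)
  seg 9: down by d4 = 8 → (-35/6, -80/3)
  seg 10: down by d7 = -201/8 → (-35/6, -37/24)

d4 = 8
d5 = 13
d6 = -9/8
d7 = -201/8
d8 = -3/8
d9 = 43/6
endpoint = (-35/6, -37/24)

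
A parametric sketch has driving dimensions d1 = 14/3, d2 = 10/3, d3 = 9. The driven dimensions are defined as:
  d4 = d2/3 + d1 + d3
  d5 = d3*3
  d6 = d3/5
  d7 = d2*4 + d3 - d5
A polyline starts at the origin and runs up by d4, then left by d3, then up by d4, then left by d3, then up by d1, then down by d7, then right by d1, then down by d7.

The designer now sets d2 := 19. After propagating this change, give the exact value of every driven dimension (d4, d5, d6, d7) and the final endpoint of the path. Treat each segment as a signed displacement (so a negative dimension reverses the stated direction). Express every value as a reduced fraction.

d4 = 20
d5 = 27
d6 = 9/5
d7 = 58
endpoint = (-40/3, -214/3)

Apply edit: d2 := 19
  d4 = d2/3 + d1 + d3 = 20
  d5 = d3*3 = 27
  d6 = d3/5 = 9/5
  d7 = d2*4 + d3 - d5 = 58
Walk from origin (0, 0):
  seg 1: up by d4 = 20 → (0, 20)
  seg 2: left by d3 = 9 → (-9, 20)
  seg 3: up by d4 = 20 → (-9, 40)
  seg 4: left by d3 = 9 → (-18, 40)
  seg 5: up by d1 = 14/3 → (-18, 134/3)
  seg 6: down by d7 = 58 → (-18, -40/3)
  seg 7: right by d1 = 14/3 → (-40/3, -40/3)
  seg 8: down by d7 = 58 → (-40/3, -214/3)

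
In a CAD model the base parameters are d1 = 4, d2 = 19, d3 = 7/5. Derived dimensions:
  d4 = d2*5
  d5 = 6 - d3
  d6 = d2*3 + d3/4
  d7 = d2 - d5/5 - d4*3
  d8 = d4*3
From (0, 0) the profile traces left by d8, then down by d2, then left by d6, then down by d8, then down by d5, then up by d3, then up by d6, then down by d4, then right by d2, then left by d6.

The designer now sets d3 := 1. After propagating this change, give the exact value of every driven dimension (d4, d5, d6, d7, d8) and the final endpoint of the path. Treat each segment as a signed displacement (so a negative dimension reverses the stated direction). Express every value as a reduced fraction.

Apply edit: d3 := 1
  d4 = d2*5 = 95
  d5 = 6 - d3 = 5
  d6 = d2*3 + d3/4 = 229/4
  d7 = d2 - d5/5 - d4*3 = -267
  d8 = d4*3 = 285
Walk from origin (0, 0):
  seg 1: left by d8 = 285 → (-285, 0)
  seg 2: down by d2 = 19 → (-285, -19)
  seg 3: left by d6 = 229/4 → (-1369/4, -19)
  seg 4: down by d8 = 285 → (-1369/4, -304)
  seg 5: down by d5 = 5 → (-1369/4, -309)
  seg 6: up by d3 = 1 → (-1369/4, -308)
  seg 7: up by d6 = 229/4 → (-1369/4, -1003/4)
  seg 8: down by d4 = 95 → (-1369/4, -1383/4)
  seg 9: right by d2 = 19 → (-1293/4, -1383/4)
  seg 10: left by d6 = 229/4 → (-761/2, -1383/4)

d4 = 95
d5 = 5
d6 = 229/4
d7 = -267
d8 = 285
endpoint = (-761/2, -1383/4)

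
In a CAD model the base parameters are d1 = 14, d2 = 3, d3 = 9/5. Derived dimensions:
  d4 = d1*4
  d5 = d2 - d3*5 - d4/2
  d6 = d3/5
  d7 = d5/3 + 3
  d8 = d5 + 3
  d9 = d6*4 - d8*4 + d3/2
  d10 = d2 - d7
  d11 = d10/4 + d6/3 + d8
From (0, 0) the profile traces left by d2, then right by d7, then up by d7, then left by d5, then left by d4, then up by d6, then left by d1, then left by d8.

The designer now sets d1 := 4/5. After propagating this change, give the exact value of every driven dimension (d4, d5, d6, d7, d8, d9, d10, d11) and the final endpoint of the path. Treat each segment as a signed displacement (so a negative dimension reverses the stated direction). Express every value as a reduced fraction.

Apply edit: d1 := 4/5
  d4 = d1*4 = 16/5
  d5 = d2 - d3*5 - d4/2 = -38/5
  d6 = d3/5 = 9/25
  d7 = d5/3 + 3 = 7/15
  d8 = d5 + 3 = -23/5
  d9 = d6*4 - d8*4 + d3/2 = 1037/50
  d10 = d2 - d7 = 38/15
  d11 = d10/4 + d6/3 + d8 = -577/150
Walk from origin (0, 0):
  seg 1: left by d2 = 3 → (-3, 0)
  seg 2: right by d7 = 7/15 → (-38/15, 0)
  seg 3: up by d7 = 7/15 → (-38/15, 7/15)
  seg 4: left by d5 = -38/5 → (76/15, 7/15)
  seg 5: left by d4 = 16/5 → (28/15, 7/15)
  seg 6: up by d6 = 9/25 → (28/15, 62/75)
  seg 7: left by d1 = 4/5 → (16/15, 62/75)
  seg 8: left by d8 = -23/5 → (17/3, 62/75)

d4 = 16/5
d5 = -38/5
d6 = 9/25
d7 = 7/15
d8 = -23/5
d9 = 1037/50
d10 = 38/15
d11 = -577/150
endpoint = (17/3, 62/75)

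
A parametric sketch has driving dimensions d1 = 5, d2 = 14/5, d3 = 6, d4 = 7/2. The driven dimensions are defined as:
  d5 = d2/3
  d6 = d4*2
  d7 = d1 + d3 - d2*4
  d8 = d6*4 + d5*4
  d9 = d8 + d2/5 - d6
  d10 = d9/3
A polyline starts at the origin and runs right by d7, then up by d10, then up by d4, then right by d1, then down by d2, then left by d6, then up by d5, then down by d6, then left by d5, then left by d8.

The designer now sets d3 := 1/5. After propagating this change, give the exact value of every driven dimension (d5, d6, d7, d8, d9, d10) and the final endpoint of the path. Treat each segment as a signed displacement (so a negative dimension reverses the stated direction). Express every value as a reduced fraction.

d5 = 14/15
d6 = 7
d7 = -6
d8 = 476/15
d9 = 1897/75
d10 = 1897/225
endpoint = (-122/3, 1379/450)

Apply edit: d3 := 1/5
  d5 = d2/3 = 14/15
  d6 = d4*2 = 7
  d7 = d1 + d3 - d2*4 = -6
  d8 = d6*4 + d5*4 = 476/15
  d9 = d8 + d2/5 - d6 = 1897/75
  d10 = d9/3 = 1897/225
Walk from origin (0, 0):
  seg 1: right by d7 = -6 → (-6, 0)
  seg 2: up by d10 = 1897/225 → (-6, 1897/225)
  seg 3: up by d4 = 7/2 → (-6, 5369/450)
  seg 4: right by d1 = 5 → (-1, 5369/450)
  seg 5: down by d2 = 14/5 → (-1, 4109/450)
  seg 6: left by d6 = 7 → (-8, 4109/450)
  seg 7: up by d5 = 14/15 → (-8, 4529/450)
  seg 8: down by d6 = 7 → (-8, 1379/450)
  seg 9: left by d5 = 14/15 → (-134/15, 1379/450)
  seg 10: left by d8 = 476/15 → (-122/3, 1379/450)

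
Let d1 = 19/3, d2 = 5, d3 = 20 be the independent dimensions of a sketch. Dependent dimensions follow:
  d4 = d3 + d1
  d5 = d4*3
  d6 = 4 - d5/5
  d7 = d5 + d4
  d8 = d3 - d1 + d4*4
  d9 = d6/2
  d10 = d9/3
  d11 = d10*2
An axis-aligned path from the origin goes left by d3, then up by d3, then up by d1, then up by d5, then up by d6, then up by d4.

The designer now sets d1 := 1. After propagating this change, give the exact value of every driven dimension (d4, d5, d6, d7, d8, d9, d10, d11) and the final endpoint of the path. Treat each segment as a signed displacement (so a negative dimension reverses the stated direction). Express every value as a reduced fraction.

Apply edit: d1 := 1
  d4 = d3 + d1 = 21
  d5 = d4*3 = 63
  d6 = 4 - d5/5 = -43/5
  d7 = d5 + d4 = 84
  d8 = d3 - d1 + d4*4 = 103
  d9 = d6/2 = -43/10
  d10 = d9/3 = -43/30
  d11 = d10*2 = -43/15
Walk from origin (0, 0):
  seg 1: left by d3 = 20 → (-20, 0)
  seg 2: up by d3 = 20 → (-20, 20)
  seg 3: up by d1 = 1 → (-20, 21)
  seg 4: up by d5 = 63 → (-20, 84)
  seg 5: up by d6 = -43/5 → (-20, 377/5)
  seg 6: up by d4 = 21 → (-20, 482/5)

d4 = 21
d5 = 63
d6 = -43/5
d7 = 84
d8 = 103
d9 = -43/10
d10 = -43/30
d11 = -43/15
endpoint = (-20, 482/5)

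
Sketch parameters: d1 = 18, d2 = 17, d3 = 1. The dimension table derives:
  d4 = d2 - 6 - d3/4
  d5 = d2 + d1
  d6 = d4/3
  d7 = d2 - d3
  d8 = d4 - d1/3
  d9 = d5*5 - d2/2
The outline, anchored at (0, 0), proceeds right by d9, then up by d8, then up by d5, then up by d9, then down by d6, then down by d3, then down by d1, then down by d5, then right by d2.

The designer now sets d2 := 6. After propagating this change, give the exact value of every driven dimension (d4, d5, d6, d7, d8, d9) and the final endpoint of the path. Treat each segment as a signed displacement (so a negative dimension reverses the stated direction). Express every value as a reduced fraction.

Apply edit: d2 := 6
  d4 = d2 - 6 - d3/4 = -1/4
  d5 = d2 + d1 = 24
  d6 = d4/3 = -1/12
  d7 = d2 - d3 = 5
  d8 = d4 - d1/3 = -25/4
  d9 = d5*5 - d2/2 = 117
Walk from origin (0, 0):
  seg 1: right by d9 = 117 → (117, 0)
  seg 2: up by d8 = -25/4 → (117, -25/4)
  seg 3: up by d5 = 24 → (117, 71/4)
  seg 4: up by d9 = 117 → (117, 539/4)
  seg 5: down by d6 = -1/12 → (117, 809/6)
  seg 6: down by d3 = 1 → (117, 803/6)
  seg 7: down by d1 = 18 → (117, 695/6)
  seg 8: down by d5 = 24 → (117, 551/6)
  seg 9: right by d2 = 6 → (123, 551/6)

d4 = -1/4
d5 = 24
d6 = -1/12
d7 = 5
d8 = -25/4
d9 = 117
endpoint = (123, 551/6)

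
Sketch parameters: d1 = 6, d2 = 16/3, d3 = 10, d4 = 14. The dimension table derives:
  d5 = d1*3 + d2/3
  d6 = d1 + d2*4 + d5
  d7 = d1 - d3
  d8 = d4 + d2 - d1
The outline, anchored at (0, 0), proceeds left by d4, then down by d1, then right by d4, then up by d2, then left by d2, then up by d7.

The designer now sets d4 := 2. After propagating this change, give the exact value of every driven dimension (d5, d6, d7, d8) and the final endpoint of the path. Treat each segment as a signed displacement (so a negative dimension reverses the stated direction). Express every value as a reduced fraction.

d5 = 178/9
d6 = 424/9
d7 = -4
d8 = 4/3
endpoint = (-16/3, -14/3)

Apply edit: d4 := 2
  d5 = d1*3 + d2/3 = 178/9
  d6 = d1 + d2*4 + d5 = 424/9
  d7 = d1 - d3 = -4
  d8 = d4 + d2 - d1 = 4/3
Walk from origin (0, 0):
  seg 1: left by d4 = 2 → (-2, 0)
  seg 2: down by d1 = 6 → (-2, -6)
  seg 3: right by d4 = 2 → (0, -6)
  seg 4: up by d2 = 16/3 → (0, -2/3)
  seg 5: left by d2 = 16/3 → (-16/3, -2/3)
  seg 6: up by d7 = -4 → (-16/3, -14/3)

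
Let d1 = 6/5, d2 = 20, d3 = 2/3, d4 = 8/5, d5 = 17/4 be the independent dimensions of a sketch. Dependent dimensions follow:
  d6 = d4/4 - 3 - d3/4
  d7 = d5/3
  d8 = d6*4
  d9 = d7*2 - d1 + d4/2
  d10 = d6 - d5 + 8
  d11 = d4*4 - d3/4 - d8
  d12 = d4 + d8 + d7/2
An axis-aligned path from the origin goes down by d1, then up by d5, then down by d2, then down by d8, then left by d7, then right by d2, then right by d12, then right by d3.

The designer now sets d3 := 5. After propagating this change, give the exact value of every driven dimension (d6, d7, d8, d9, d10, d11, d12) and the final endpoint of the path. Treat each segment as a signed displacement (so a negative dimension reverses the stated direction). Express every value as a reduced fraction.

Apply edit: d3 := 5
  d6 = d4/4 - 3 - d3/4 = -77/20
  d7 = d5/3 = 17/12
  d8 = d6*4 = -77/5
  d9 = d7*2 - d1 + d4/2 = 73/30
  d10 = d6 - d5 + 8 = -1/10
  d11 = d4*4 - d3/4 - d8 = 411/20
  d12 = d4 + d8 + d7/2 = -1571/120
Walk from origin (0, 0):
  seg 1: down by d1 = 6/5 → (0, -6/5)
  seg 2: up by d5 = 17/4 → (0, 61/20)
  seg 3: down by d2 = 20 → (0, -339/20)
  seg 4: down by d8 = -77/5 → (0, -31/20)
  seg 5: left by d7 = 17/12 → (-17/12, -31/20)
  seg 6: right by d2 = 20 → (223/12, -31/20)
  seg 7: right by d12 = -1571/120 → (659/120, -31/20)
  seg 8: right by d3 = 5 → (1259/120, -31/20)

d6 = -77/20
d7 = 17/12
d8 = -77/5
d9 = 73/30
d10 = -1/10
d11 = 411/20
d12 = -1571/120
endpoint = (1259/120, -31/20)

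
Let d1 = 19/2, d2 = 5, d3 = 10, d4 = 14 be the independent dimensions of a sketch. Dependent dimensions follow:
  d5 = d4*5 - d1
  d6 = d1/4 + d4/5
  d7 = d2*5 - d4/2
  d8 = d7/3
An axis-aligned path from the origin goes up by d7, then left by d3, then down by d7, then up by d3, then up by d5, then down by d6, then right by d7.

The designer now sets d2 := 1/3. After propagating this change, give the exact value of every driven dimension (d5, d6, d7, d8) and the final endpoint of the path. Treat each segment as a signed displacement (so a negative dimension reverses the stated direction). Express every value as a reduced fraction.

Apply edit: d2 := 1/3
  d5 = d4*5 - d1 = 121/2
  d6 = d1/4 + d4/5 = 207/40
  d7 = d2*5 - d4/2 = -16/3
  d8 = d7/3 = -16/9
Walk from origin (0, 0):
  seg 1: up by d7 = -16/3 → (0, -16/3)
  seg 2: left by d3 = 10 → (-10, -16/3)
  seg 3: down by d7 = -16/3 → (-10, 0)
  seg 4: up by d3 = 10 → (-10, 10)
  seg 5: up by d5 = 121/2 → (-10, 141/2)
  seg 6: down by d6 = 207/40 → (-10, 2613/40)
  seg 7: right by d7 = -16/3 → (-46/3, 2613/40)

d5 = 121/2
d6 = 207/40
d7 = -16/3
d8 = -16/9
endpoint = (-46/3, 2613/40)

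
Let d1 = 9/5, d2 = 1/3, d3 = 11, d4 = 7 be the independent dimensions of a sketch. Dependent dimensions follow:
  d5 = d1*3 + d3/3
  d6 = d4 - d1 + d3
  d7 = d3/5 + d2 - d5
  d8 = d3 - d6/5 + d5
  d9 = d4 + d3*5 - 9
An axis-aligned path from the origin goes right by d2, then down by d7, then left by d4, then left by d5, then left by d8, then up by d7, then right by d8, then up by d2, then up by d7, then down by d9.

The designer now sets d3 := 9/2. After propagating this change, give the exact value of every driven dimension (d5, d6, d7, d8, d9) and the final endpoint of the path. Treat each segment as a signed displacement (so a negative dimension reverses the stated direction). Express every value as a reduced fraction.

d5 = 69/10
d6 = 97/10
d7 = -17/3
d8 = 473/50
d9 = 41/2
endpoint = (-407/30, -155/6)

Apply edit: d3 := 9/2
  d5 = d1*3 + d3/3 = 69/10
  d6 = d4 - d1 + d3 = 97/10
  d7 = d3/5 + d2 - d5 = -17/3
  d8 = d3 - d6/5 + d5 = 473/50
  d9 = d4 + d3*5 - 9 = 41/2
Walk from origin (0, 0):
  seg 1: right by d2 = 1/3 → (1/3, 0)
  seg 2: down by d7 = -17/3 → (1/3, 17/3)
  seg 3: left by d4 = 7 → (-20/3, 17/3)
  seg 4: left by d5 = 69/10 → (-407/30, 17/3)
  seg 5: left by d8 = 473/50 → (-1727/75, 17/3)
  seg 6: up by d7 = -17/3 → (-1727/75, 0)
  seg 7: right by d8 = 473/50 → (-407/30, 0)
  seg 8: up by d2 = 1/3 → (-407/30, 1/3)
  seg 9: up by d7 = -17/3 → (-407/30, -16/3)
  seg 10: down by d9 = 41/2 → (-407/30, -155/6)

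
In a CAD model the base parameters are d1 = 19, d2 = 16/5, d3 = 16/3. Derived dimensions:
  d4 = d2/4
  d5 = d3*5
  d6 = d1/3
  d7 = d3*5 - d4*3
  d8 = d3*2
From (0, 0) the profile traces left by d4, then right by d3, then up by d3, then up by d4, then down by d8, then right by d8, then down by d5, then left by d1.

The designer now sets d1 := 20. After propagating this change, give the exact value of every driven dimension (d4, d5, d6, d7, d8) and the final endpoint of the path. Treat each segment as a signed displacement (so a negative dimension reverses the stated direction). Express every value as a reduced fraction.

d4 = 4/5
d5 = 80/3
d6 = 20/3
d7 = 364/15
d8 = 32/3
endpoint = (-24/5, -156/5)

Apply edit: d1 := 20
  d4 = d2/4 = 4/5
  d5 = d3*5 = 80/3
  d6 = d1/3 = 20/3
  d7 = d3*5 - d4*3 = 364/15
  d8 = d3*2 = 32/3
Walk from origin (0, 0):
  seg 1: left by d4 = 4/5 → (-4/5, 0)
  seg 2: right by d3 = 16/3 → (68/15, 0)
  seg 3: up by d3 = 16/3 → (68/15, 16/3)
  seg 4: up by d4 = 4/5 → (68/15, 92/15)
  seg 5: down by d8 = 32/3 → (68/15, -68/15)
  seg 6: right by d8 = 32/3 → (76/5, -68/15)
  seg 7: down by d5 = 80/3 → (76/5, -156/5)
  seg 8: left by d1 = 20 → (-24/5, -156/5)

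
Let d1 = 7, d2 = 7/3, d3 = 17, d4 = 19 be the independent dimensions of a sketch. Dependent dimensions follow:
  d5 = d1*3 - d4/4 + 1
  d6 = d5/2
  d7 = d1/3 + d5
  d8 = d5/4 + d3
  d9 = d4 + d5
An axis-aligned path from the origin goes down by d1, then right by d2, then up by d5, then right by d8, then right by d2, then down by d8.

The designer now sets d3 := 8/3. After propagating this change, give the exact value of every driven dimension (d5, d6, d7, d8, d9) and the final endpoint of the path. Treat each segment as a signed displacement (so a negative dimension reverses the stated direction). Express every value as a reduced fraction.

d5 = 69/4
d6 = 69/8
d7 = 235/12
d8 = 335/48
d9 = 145/4
endpoint = (559/48, 157/48)

Apply edit: d3 := 8/3
  d5 = d1*3 - d4/4 + 1 = 69/4
  d6 = d5/2 = 69/8
  d7 = d1/3 + d5 = 235/12
  d8 = d5/4 + d3 = 335/48
  d9 = d4 + d5 = 145/4
Walk from origin (0, 0):
  seg 1: down by d1 = 7 → (0, -7)
  seg 2: right by d2 = 7/3 → (7/3, -7)
  seg 3: up by d5 = 69/4 → (7/3, 41/4)
  seg 4: right by d8 = 335/48 → (149/16, 41/4)
  seg 5: right by d2 = 7/3 → (559/48, 41/4)
  seg 6: down by d8 = 335/48 → (559/48, 157/48)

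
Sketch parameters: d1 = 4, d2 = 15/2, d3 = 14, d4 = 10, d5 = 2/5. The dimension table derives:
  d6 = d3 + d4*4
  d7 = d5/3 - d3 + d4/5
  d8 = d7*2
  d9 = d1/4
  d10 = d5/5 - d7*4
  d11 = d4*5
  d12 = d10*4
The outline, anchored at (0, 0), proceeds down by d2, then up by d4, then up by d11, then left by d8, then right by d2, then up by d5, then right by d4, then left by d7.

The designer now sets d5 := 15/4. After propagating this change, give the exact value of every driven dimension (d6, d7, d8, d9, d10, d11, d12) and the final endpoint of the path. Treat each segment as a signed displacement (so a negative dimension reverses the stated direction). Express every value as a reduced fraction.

d6 = 54
d7 = -43/4
d8 = -43/2
d9 = 1
d10 = 175/4
d11 = 50
d12 = 175
endpoint = (199/4, 225/4)

Apply edit: d5 := 15/4
  d6 = d3 + d4*4 = 54
  d7 = d5/3 - d3 + d4/5 = -43/4
  d8 = d7*2 = -43/2
  d9 = d1/4 = 1
  d10 = d5/5 - d7*4 = 175/4
  d11 = d4*5 = 50
  d12 = d10*4 = 175
Walk from origin (0, 0):
  seg 1: down by d2 = 15/2 → (0, -15/2)
  seg 2: up by d4 = 10 → (0, 5/2)
  seg 3: up by d11 = 50 → (0, 105/2)
  seg 4: left by d8 = -43/2 → (43/2, 105/2)
  seg 5: right by d2 = 15/2 → (29, 105/2)
  seg 6: up by d5 = 15/4 → (29, 225/4)
  seg 7: right by d4 = 10 → (39, 225/4)
  seg 8: left by d7 = -43/4 → (199/4, 225/4)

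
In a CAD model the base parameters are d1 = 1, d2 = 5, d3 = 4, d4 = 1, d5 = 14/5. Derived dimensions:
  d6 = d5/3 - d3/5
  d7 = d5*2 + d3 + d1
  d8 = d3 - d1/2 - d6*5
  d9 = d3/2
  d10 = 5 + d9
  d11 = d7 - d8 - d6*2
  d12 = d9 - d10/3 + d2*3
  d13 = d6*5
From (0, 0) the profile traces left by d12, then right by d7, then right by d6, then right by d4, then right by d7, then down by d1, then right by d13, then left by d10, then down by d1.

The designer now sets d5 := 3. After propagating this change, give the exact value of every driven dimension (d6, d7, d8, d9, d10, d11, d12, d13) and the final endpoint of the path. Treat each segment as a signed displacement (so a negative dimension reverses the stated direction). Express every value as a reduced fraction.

d6 = 1/5
d7 = 11
d8 = 5/2
d9 = 2
d10 = 7
d11 = 81/10
d12 = 44/3
d13 = 1
endpoint = (38/15, -2)

Apply edit: d5 := 3
  d6 = d5/3 - d3/5 = 1/5
  d7 = d5*2 + d3 + d1 = 11
  d8 = d3 - d1/2 - d6*5 = 5/2
  d9 = d3/2 = 2
  d10 = 5 + d9 = 7
  d11 = d7 - d8 - d6*2 = 81/10
  d12 = d9 - d10/3 + d2*3 = 44/3
  d13 = d6*5 = 1
Walk from origin (0, 0):
  seg 1: left by d12 = 44/3 → (-44/3, 0)
  seg 2: right by d7 = 11 → (-11/3, 0)
  seg 3: right by d6 = 1/5 → (-52/15, 0)
  seg 4: right by d4 = 1 → (-37/15, 0)
  seg 5: right by d7 = 11 → (128/15, 0)
  seg 6: down by d1 = 1 → (128/15, -1)
  seg 7: right by d13 = 1 → (143/15, -1)
  seg 8: left by d10 = 7 → (38/15, -1)
  seg 9: down by d1 = 1 → (38/15, -2)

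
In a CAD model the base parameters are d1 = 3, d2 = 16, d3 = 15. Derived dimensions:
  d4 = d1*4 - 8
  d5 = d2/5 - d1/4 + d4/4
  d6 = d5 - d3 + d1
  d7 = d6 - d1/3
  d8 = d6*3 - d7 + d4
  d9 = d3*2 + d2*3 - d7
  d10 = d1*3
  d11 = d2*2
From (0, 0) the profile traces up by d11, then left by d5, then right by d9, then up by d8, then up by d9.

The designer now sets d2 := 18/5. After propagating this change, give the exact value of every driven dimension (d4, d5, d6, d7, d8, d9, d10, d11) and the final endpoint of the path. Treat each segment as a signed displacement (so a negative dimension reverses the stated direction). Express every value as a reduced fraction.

d4 = 4
d5 = 97/100
d6 = -1103/100
d7 = -1203/100
d8 = -853/50
d9 = 5283/100
d10 = 9
d11 = 36/5
endpoint = (2593/50, 4297/100)

Apply edit: d2 := 18/5
  d4 = d1*4 - 8 = 4
  d5 = d2/5 - d1/4 + d4/4 = 97/100
  d6 = d5 - d3 + d1 = -1103/100
  d7 = d6 - d1/3 = -1203/100
  d8 = d6*3 - d7 + d4 = -853/50
  d9 = d3*2 + d2*3 - d7 = 5283/100
  d10 = d1*3 = 9
  d11 = d2*2 = 36/5
Walk from origin (0, 0):
  seg 1: up by d11 = 36/5 → (0, 36/5)
  seg 2: left by d5 = 97/100 → (-97/100, 36/5)
  seg 3: right by d9 = 5283/100 → (2593/50, 36/5)
  seg 4: up by d8 = -853/50 → (2593/50, -493/50)
  seg 5: up by d9 = 5283/100 → (2593/50, 4297/100)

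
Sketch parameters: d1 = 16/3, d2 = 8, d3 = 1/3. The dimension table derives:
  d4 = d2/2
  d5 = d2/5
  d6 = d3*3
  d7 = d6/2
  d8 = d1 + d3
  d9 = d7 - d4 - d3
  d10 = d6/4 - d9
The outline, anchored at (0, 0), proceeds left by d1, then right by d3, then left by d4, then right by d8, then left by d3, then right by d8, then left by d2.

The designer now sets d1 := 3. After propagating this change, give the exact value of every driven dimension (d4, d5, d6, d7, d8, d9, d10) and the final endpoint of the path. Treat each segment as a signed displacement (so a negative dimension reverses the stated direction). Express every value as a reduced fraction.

d4 = 4
d5 = 8/5
d6 = 1
d7 = 1/2
d8 = 10/3
d9 = -23/6
d10 = 49/12
endpoint = (-25/3, 0)

Apply edit: d1 := 3
  d4 = d2/2 = 4
  d5 = d2/5 = 8/5
  d6 = d3*3 = 1
  d7 = d6/2 = 1/2
  d8 = d1 + d3 = 10/3
  d9 = d7 - d4 - d3 = -23/6
  d10 = d6/4 - d9 = 49/12
Walk from origin (0, 0):
  seg 1: left by d1 = 3 → (-3, 0)
  seg 2: right by d3 = 1/3 → (-8/3, 0)
  seg 3: left by d4 = 4 → (-20/3, 0)
  seg 4: right by d8 = 10/3 → (-10/3, 0)
  seg 5: left by d3 = 1/3 → (-11/3, 0)
  seg 6: right by d8 = 10/3 → (-1/3, 0)
  seg 7: left by d2 = 8 → (-25/3, 0)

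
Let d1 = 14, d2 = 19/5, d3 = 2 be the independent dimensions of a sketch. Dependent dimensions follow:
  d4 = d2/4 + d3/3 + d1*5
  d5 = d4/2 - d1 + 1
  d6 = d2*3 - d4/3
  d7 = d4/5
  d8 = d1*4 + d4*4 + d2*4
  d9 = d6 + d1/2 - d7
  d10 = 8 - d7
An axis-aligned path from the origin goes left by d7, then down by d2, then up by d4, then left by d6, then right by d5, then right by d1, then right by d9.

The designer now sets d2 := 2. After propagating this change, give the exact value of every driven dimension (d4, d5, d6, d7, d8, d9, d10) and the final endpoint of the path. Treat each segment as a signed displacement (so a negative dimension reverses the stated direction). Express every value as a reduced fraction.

Apply edit: d2 := 2
  d4 = d2/4 + d3/3 + d1*5 = 427/6
  d5 = d4/2 - d1 + 1 = 271/12
  d6 = d2*3 - d4/3 = -319/18
  d7 = d4/5 = 427/30
  d8 = d1*4 + d4*4 + d2*4 = 1046/3
  d9 = d6 + d1/2 - d7 = -1123/45
  d10 = 8 - d7 = -187/30
Walk from origin (0, 0):
  seg 1: left by d7 = 427/30 → (-427/30, 0)
  seg 2: down by d2 = 2 → (-427/30, -2)
  seg 3: up by d4 = 427/6 → (-427/30, 415/6)
  seg 4: left by d6 = -319/18 → (157/45, 415/6)
  seg 5: right by d5 = 271/12 → (4693/180, 415/6)
  seg 6: right by d1 = 14 → (7213/180, 415/6)
  seg 7: right by d9 = -1123/45 → (907/60, 415/6)

d4 = 427/6
d5 = 271/12
d6 = -319/18
d7 = 427/30
d8 = 1046/3
d9 = -1123/45
d10 = -187/30
endpoint = (907/60, 415/6)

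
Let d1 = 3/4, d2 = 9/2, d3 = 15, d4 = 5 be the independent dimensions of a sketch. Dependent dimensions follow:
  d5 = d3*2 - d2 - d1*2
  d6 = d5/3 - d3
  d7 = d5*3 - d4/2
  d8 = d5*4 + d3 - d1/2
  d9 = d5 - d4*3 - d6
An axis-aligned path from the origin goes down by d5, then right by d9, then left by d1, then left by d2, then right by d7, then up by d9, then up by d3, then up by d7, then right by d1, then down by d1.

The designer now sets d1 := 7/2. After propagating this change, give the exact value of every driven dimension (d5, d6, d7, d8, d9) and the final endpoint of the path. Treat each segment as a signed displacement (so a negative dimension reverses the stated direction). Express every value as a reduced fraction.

d5 = 37/2
d6 = -53/6
d7 = 53
d8 = 349/4
d9 = 37/3
endpoint = (365/6, 175/3)

Apply edit: d1 := 7/2
  d5 = d3*2 - d2 - d1*2 = 37/2
  d6 = d5/3 - d3 = -53/6
  d7 = d5*3 - d4/2 = 53
  d8 = d5*4 + d3 - d1/2 = 349/4
  d9 = d5 - d4*3 - d6 = 37/3
Walk from origin (0, 0):
  seg 1: down by d5 = 37/2 → (0, -37/2)
  seg 2: right by d9 = 37/3 → (37/3, -37/2)
  seg 3: left by d1 = 7/2 → (53/6, -37/2)
  seg 4: left by d2 = 9/2 → (13/3, -37/2)
  seg 5: right by d7 = 53 → (172/3, -37/2)
  seg 6: up by d9 = 37/3 → (172/3, -37/6)
  seg 7: up by d3 = 15 → (172/3, 53/6)
  seg 8: up by d7 = 53 → (172/3, 371/6)
  seg 9: right by d1 = 7/2 → (365/6, 371/6)
  seg 10: down by d1 = 7/2 → (365/6, 175/3)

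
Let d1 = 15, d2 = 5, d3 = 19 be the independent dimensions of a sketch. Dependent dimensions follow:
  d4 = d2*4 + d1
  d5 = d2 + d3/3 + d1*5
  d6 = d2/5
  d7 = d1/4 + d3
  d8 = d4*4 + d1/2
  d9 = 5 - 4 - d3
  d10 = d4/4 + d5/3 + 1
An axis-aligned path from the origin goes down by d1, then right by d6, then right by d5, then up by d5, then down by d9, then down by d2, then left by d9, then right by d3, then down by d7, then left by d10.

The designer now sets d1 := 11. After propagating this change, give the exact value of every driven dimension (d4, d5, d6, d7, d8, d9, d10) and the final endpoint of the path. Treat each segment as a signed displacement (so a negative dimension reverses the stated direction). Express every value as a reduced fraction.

Apply edit: d1 := 11
  d4 = d2*4 + d1 = 31
  d5 = d2 + d3/3 + d1*5 = 199/3
  d6 = d2/5 = 1
  d7 = d1/4 + d3 = 87/4
  d8 = d4*4 + d1/2 = 259/2
  d9 = 5 - 4 - d3 = -18
  d10 = d4/4 + d5/3 + 1 = 1111/36
Walk from origin (0, 0):
  seg 1: down by d1 = 11 → (0, -11)
  seg 2: right by d6 = 1 → (1, -11)
  seg 3: right by d5 = 199/3 → (202/3, -11)
  seg 4: up by d5 = 199/3 → (202/3, 166/3)
  seg 5: down by d9 = -18 → (202/3, 220/3)
  seg 6: down by d2 = 5 → (202/3, 205/3)
  seg 7: left by d9 = -18 → (256/3, 205/3)
  seg 8: right by d3 = 19 → (313/3, 205/3)
  seg 9: down by d7 = 87/4 → (313/3, 559/12)
  seg 10: left by d10 = 1111/36 → (2645/36, 559/12)

d4 = 31
d5 = 199/3
d6 = 1
d7 = 87/4
d8 = 259/2
d9 = -18
d10 = 1111/36
endpoint = (2645/36, 559/12)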